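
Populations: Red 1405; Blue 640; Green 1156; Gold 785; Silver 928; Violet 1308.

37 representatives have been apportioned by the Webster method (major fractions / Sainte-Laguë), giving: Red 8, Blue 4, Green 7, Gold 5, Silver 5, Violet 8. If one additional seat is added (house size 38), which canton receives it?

Priority for the next seat is population ÷ (current seats + 0.5).
Priorities: Red 165.294, Blue 142.222, Green 154.133, Gold 142.727, Silver 168.727, Violet 153.882.
Highest priority: Silver.

Silver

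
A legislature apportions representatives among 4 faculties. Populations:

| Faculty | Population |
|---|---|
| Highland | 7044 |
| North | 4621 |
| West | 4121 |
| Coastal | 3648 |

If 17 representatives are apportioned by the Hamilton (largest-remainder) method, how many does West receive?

4

The standard divisor is 19434/17 ≈ 1143.176.
Standard quotas: Highland 6.1618, North 4.0422, West 3.6049, Coastal 3.1911.
Lower quotas: Highland 6, North 4, West 3, Coastal 3 (sum 16, leaving 1 seat).
Remainders in descending order: West 0.6049, Coastal 0.1911, Highland 0.1618, North 0.0422.
The surplus seat goes to West.
West receives 4.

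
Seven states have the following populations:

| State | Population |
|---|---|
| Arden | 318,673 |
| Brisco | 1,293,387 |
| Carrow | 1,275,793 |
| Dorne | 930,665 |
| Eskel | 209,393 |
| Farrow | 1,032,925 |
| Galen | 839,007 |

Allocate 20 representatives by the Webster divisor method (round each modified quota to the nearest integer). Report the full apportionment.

Arden 1; Brisco 4; Carrow 4; Dorne 3; Eskel 1; Farrow 4; Galen 3

Standard divisor 5899843/20 ≈ 294992.15; standard quotas: Arden 1.080, Brisco 4.384, Carrow 4.325, Dorne 3.155, Eskel 0.710, Farrow 3.502, Galen 2.844.
Rounding to the nearest integer gives Arden 1, Brisco 4, Carrow 4, Dorne 3, Eskel 1, Farrow 4, Galen 3 — total 20, matching the house size, so no adjustment is needed.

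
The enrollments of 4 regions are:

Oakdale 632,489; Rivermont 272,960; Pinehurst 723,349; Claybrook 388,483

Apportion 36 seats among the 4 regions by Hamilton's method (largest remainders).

Standard divisor: 2017281 ÷ 36 ≈ 56035.583.
Standard quotas: Oakdale 11.2873, Rivermont 4.8712, Pinehurst 12.9087, Claybrook 6.9328.
Lower quotas: Oakdale 11, Rivermont 4, Pinehurst 12, Claybrook 6 (sum 33, leaving 3 seats).
Remainders in descending order: Claybrook 0.9328, Pinehurst 0.9087, Rivermont 0.8712, Oakdale 0.2873.
Largest remainders: Claybrook, Pinehurst, Rivermont receive the extra seats.

Oakdale 11, Rivermont 5, Pinehurst 13, Claybrook 7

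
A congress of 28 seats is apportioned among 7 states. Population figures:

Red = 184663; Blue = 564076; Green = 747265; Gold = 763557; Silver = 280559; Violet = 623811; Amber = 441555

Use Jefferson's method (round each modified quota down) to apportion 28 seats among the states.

Red=1, Blue=5, Green=6, Gold=6, Silver=2, Violet=5, Amber=3

Standard divisor 3605486/28 ≈ 128767.357; standard quotas: Red 1.434, Blue 4.381, Green 5.803, Gold 5.930, Silver 2.179, Violet 4.844, Amber 3.429.
Rounding down gives 1, 4, 5, 5, 2, 4, 3 = 24 seats, so the divisor must be adjusted.
With modified divisor 111600: modified quotas Red 1.655, Blue 5.054, Green 6.696, Gold 6.842, Silver 2.514, Violet 5.590, Amber 3.957.
Rounding down: Red 1, Blue 5, Green 6, Gold 6, Silver 2, Violet 5, Amber 3 (total 28).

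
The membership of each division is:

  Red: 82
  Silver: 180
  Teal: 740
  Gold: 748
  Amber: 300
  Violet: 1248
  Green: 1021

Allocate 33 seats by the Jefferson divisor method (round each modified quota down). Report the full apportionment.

Red: 0, Silver: 1, Teal: 6, Gold: 6, Amber: 2, Violet: 10, Green: 8

Standard divisor 4319/33 ≈ 130.879; standard quotas: Red 0.627, Silver 1.375, Teal 5.654, Gold 5.715, Amber 2.292, Violet 9.536, Green 7.801.
Rounding down gives 0, 1, 5, 5, 2, 9, 7 = 29 seats, so the divisor must be adjusted.
With modified divisor 120: modified quotas Red 0.683, Silver 1.500, Teal 6.167, Gold 6.233, Amber 2.500, Violet 10.400, Green 8.508.
Rounding down: Red 0, Silver 1, Teal 6, Gold 6, Amber 2, Violet 10, Green 8 (total 33).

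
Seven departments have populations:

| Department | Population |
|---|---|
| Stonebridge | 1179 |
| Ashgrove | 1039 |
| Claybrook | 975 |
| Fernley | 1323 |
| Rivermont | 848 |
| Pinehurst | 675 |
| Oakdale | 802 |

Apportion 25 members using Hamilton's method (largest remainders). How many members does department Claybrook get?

4

The standard divisor is 6841/25 ≈ 273.64.
Standard quotas: Stonebridge 4.309, Ashgrove 3.797, Claybrook 3.563, Fernley 4.835, Rivermont 3.099, Pinehurst 2.467, Oakdale 2.931.
Lower quotas: Stonebridge 4, Ashgrove 3, Claybrook 3, Fernley 4, Rivermont 3, Pinehurst 2, Oakdale 2 (sum 21, leaving 4 seats).
Remainders in descending order: Oakdale 0.931, Fernley 0.835, Ashgrove 0.797, Claybrook 0.563, Pinehurst 0.467, Stonebridge 0.309, Rivermont 0.099.
The surplus seats go to Oakdale, Fernley, Ashgrove, Claybrook.
Claybrook receives 4.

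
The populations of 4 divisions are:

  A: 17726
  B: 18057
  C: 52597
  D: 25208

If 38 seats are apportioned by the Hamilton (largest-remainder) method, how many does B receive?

6

The standard divisor is 113588/38 ≈ 2989.158.
Standard quotas: A 5.9301, B 6.0408, C 17.5959, D 8.4331.
Lower quotas: A 5, B 6, C 17, D 8 (sum 36, leaving 2 seats).
Remainders in descending order: A 0.9301, C 0.5959, D 0.4331, B 0.0408.
Largest remainders: A, C receive the extra seats.
B receives 6.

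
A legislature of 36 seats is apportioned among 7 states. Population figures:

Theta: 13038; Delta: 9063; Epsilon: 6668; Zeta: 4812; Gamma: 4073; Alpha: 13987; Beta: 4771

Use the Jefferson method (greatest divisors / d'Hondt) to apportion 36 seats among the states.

Theta=9, Delta=6, Epsilon=4, Zeta=3, Gamma=2, Alpha=9, Beta=3

Standard divisor 56412/36 ≈ 1567; standard quotas: Theta 8.320, Delta 5.784, Epsilon 4.255, Zeta 3.071, Gamma 2.599, Alpha 8.926, Beta 3.045.
Rounding down gives 8, 5, 4, 3, 2, 8, 3 = 33 seats, so the divisor must be adjusted.
With modified divisor 1420: modified quotas Theta 9.182, Delta 6.382, Epsilon 4.696, Zeta 3.389, Gamma 2.868, Alpha 9.850, Beta 3.360.
Rounding down: Theta 9, Delta 6, Epsilon 4, Zeta 3, Gamma 2, Alpha 9, Beta 3 (total 36).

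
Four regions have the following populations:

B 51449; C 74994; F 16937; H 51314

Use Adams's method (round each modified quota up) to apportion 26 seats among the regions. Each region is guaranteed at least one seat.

Standard divisor 194694/26 ≈ 7488.231; standard quotas: B 6.871, C 10.015, F 2.262, H 6.853.
Rounding up gives 7, 11, 3, 7 = 28 seats, so the divisor must be adjusted.
With modified divisor 8373.42: modified quotas B 6.144, C 8.956, F 2.023, H 6.128.
Rounding up: B 7, C 9, F 3, H 7 (total 26).

B 7, C 9, F 3, H 7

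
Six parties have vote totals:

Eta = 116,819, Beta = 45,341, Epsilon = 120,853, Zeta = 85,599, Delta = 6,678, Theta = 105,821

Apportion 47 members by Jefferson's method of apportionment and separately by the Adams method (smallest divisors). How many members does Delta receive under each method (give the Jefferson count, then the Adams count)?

Jefferson: Eta 12, Beta 4, Epsilon 12, Zeta 8, Delta 0, Theta 11.
Adams: Eta 11, Beta 5, Epsilon 12, Zeta 8, Delta 1, Theta 10.
Delta gets 0 under Jefferson and 1 under Adams.

0 and 1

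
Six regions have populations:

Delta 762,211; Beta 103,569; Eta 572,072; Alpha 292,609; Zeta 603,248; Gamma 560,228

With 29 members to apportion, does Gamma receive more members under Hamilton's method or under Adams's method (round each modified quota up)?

Hamilton: Delta 8, Beta 1, Eta 6, Alpha 3, Zeta 6, Gamma 5.
Adams: Delta 7, Beta 1, Eta 6, Alpha 3, Zeta 6, Gamma 6.
Gamma gets 5 under Hamilton and 6 under Adams.

Adams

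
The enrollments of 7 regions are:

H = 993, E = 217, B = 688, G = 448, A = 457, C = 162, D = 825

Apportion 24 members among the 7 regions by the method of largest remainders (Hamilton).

H=6; E=2; B=4; G=3; A=3; C=1; D=5

The standard divisor is 3790/24 ≈ 157.917.
Standard quotas: H 6.288, E 1.374, B 4.357, G 2.837, A 2.894, C 1.026, D 5.224.
Lower quotas: H 6, E 1, B 4, G 2, A 2, C 1, D 5 (sum 21, leaving 3 seats).
Remainders in descending order: A 0.894, G 0.837, E 0.374, B 0.357, H 0.288, D 0.224, C 0.026.
Largest remainders: A, G, E receive the extra seats.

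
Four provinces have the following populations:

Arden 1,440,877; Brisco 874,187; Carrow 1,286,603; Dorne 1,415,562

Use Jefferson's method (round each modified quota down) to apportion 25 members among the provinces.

Standard divisor 5017229/25 ≈ 200689.16; standard quotas: Arden 7.180, Brisco 4.356, Carrow 6.411, Dorne 7.054.
Rounding down gives 7, 4, 6, 7 = 24 seats, so the divisor must be adjusted.
With modified divisor 182000: modified quotas Arden 7.917, Brisco 4.803, Carrow 7.069, Dorne 7.778.
Rounding down: Arden 7, Brisco 4, Carrow 7, Dorne 7 (total 25).

Arden 7, Brisco 4, Carrow 7, Dorne 7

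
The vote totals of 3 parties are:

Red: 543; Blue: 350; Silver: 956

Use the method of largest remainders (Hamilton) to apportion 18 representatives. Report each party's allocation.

Red=5; Blue=4; Silver=9

The standard divisor is 1849/18 ≈ 102.722.
Standard quotas: Red 5.286, Blue 3.407, Silver 9.307.
Lower quotas: Red 5, Blue 3, Silver 9 (sum 17, leaving 1 seat).
Remainders in descending order: Blue 0.407, Silver 0.307, Red 0.286.
The surplus seat goes to Blue.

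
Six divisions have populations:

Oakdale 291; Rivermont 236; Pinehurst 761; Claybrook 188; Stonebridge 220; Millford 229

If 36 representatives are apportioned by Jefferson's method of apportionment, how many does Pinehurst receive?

15

Standard divisor 1925/36 ≈ 53.472; standard quotas: Oakdale 5.442, Rivermont 4.414, Pinehurst 14.232, Claybrook 3.516, Stonebridge 4.114, Millford 4.283.
Rounding down gives 5, 4, 14, 3, 4, 4 = 34 seats, so the divisor must be adjusted.
With modified divisor 48: modified quotas Oakdale 6.062, Rivermont 4.917, Pinehurst 15.854, Claybrook 3.917, Stonebridge 4.583, Millford 4.771.
Rounding down: Oakdale 6, Rivermont 4, Pinehurst 15, Claybrook 3, Stonebridge 4, Millford 4 (total 36).
Pinehurst receives 15.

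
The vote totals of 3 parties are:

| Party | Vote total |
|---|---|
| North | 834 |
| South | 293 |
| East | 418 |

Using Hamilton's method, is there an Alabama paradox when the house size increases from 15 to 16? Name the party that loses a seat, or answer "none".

At 15 seats: North 8, South 3, East 4.
At 16 seats: North 9, South 3, East 4.
No party's allocation decreased.

none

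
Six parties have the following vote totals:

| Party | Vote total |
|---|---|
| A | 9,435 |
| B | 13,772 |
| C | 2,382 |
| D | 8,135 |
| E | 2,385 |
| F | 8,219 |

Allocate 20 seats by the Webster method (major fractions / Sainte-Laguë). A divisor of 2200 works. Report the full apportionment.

A=4; B=6; C=1; D=4; E=1; F=4

With modified divisor 2200: modified quotas A 4.289, B 6.260, C 1.083, D 3.698, E 1.084, F 3.736.
Rounding to the nearest integer: A 4, B 6, C 1, D 4, E 1, F 4 (total 20).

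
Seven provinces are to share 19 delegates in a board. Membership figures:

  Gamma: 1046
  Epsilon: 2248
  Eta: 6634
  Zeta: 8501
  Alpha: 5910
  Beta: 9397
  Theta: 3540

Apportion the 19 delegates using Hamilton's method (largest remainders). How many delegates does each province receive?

Total 37276; standard divisor 37276/19 ≈ 1961.895.
Standard quotas: Gamma 0.5332, Epsilon 1.1458, Eta 3.3814, Zeta 4.3331, Alpha 3.0124, Beta 4.7898, Theta 1.8044.
Lower quotas: Gamma 0, Epsilon 1, Eta 3, Zeta 4, Alpha 3, Beta 4, Theta 1 (sum 16, leaving 3 seats).
Remainders in descending order: Theta 0.8044, Beta 0.7898, Gamma 0.5332, Eta 0.3814, Zeta 0.3331, Epsilon 0.1458, Alpha 0.0124.
Largest remainders: Theta, Beta, Gamma receive the extra seats.

Gamma=1, Epsilon=1, Eta=3, Zeta=4, Alpha=3, Beta=5, Theta=2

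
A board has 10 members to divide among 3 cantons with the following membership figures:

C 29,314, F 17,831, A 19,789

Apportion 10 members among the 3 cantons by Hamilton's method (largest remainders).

Total 66934; standard divisor 66934/10 ≈ 6693.4.
Standard quotas: C 4.3795, F 2.6640, A 2.9565.
Lower quotas: C 4, F 2, A 2 (sum 8, leaving 2 seats).
Remainders in descending order: A 0.9565, F 0.6640, C 0.3795.
The surplus seats go to A, F.

C=4; F=3; A=3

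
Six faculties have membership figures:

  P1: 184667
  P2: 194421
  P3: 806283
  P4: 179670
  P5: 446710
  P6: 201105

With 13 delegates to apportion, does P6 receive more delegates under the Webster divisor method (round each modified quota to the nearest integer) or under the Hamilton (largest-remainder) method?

Hamilton

Webster: P1 1, P2 1, P3 6, P4 1, P5 3, P6 1.
Hamilton: P1 1, P2 1, P3 5, P4 1, P5 3, P6 2.
P6 gets 1 under Webster and 2 under Hamilton.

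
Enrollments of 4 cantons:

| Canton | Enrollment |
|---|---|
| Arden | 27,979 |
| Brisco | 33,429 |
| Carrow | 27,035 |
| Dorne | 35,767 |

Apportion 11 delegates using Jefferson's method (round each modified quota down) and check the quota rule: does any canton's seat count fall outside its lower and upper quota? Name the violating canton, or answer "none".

none

Standard quotas: Arden 2.478, Brisco 2.960, Carrow 2.394, Dorne 3.168.
Jefferson allocation: Arden 3, Brisco 3, Carrow 2, Dorne 3.
Every allocation lies between the lower and upper quota.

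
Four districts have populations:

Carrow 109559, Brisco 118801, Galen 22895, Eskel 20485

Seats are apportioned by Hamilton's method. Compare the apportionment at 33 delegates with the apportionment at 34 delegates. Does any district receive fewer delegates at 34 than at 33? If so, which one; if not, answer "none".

Eskel

At 33 seats: Carrow 13, Brisco 14, Galen 3, Eskel 3.
At 34 seats: Carrow 14, Brisco 15, Galen 3, Eskel 2.
Eskel drops from 3 to 2.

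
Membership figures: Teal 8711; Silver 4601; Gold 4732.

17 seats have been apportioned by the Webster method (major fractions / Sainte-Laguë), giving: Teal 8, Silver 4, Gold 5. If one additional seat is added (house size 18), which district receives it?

Teal

Priority for the next seat is population ÷ (current seats + 0.5).
Priorities: Teal 1024.824, Silver 1022.444, Gold 860.364.
Highest priority: Teal.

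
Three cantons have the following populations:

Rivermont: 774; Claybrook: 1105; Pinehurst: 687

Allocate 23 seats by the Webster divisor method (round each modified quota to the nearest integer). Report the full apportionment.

Rivermont 7; Claybrook 10; Pinehurst 6

Standard divisor 2566/23 ≈ 111.565; standard quotas: Rivermont 6.938, Claybrook 9.905, Pinehurst 6.158.
Rounding to the nearest integer gives Rivermont 7, Claybrook 10, Pinehurst 6 — total 23, matching the house size, so no adjustment is needed.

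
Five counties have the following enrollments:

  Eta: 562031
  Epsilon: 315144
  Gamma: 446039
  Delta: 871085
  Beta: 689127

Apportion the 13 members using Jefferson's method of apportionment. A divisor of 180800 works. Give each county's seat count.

Eta=3, Epsilon=1, Gamma=2, Delta=4, Beta=3

With modified divisor 180800: modified quotas Eta 3.109, Epsilon 1.743, Gamma 2.467, Delta 4.818, Beta 3.812.
Rounding down: Eta 3, Epsilon 1, Gamma 2, Delta 4, Beta 3 (total 13).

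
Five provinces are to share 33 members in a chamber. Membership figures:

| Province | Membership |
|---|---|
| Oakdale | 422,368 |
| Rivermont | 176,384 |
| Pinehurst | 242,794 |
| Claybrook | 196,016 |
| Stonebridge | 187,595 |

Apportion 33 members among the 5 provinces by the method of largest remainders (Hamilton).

Standard divisor: 1225157 ÷ 33 ≈ 37125.97.
Standard quotas: Oakdale 11.3766, Rivermont 4.7510, Pinehurst 6.5397, Claybrook 5.2798, Stonebridge 5.0529.
Lower quotas: Oakdale 11, Rivermont 4, Pinehurst 6, Claybrook 5, Stonebridge 5 (sum 31, leaving 2 seats).
Remainders in descending order: Rivermont 0.7510, Pinehurst 0.5397, Oakdale 0.3766, Claybrook 0.2798, Stonebridge 0.0529.
Largest remainders: Rivermont, Pinehurst receive the extra seats.

Oakdale=11, Rivermont=5, Pinehurst=7, Claybrook=5, Stonebridge=5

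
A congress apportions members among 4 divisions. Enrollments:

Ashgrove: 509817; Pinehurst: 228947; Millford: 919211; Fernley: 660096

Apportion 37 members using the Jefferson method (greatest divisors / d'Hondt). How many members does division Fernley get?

Standard divisor 2318071/37 ≈ 62650.568; standard quotas: Ashgrove 8.137, Pinehurst 3.654, Millford 14.672, Fernley 10.536.
Rounding down gives 8, 3, 14, 10 = 35 seats, so the divisor must be adjusted.
With modified divisor 58700: modified quotas Ashgrove 8.685, Pinehurst 3.900, Millford 15.659, Fernley 11.245.
Rounding down: Ashgrove 8, Pinehurst 3, Millford 15, Fernley 11 (total 37).
Fernley receives 11.

11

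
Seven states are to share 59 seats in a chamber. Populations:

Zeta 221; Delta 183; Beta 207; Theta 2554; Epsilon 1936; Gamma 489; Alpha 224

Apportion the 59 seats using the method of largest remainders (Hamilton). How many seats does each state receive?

Zeta 2, Delta 2, Beta 2, Theta 26, Epsilon 20, Gamma 5, Alpha 2

Total 5814; standard divisor 5814/59 ≈ 98.542.
Standard quotas: Zeta 2.243, Delta 1.857, Beta 2.101, Theta 25.918, Epsilon 19.646, Gamma 4.962, Alpha 2.273.
Lower quotas: Zeta 2, Delta 1, Beta 2, Theta 25, Epsilon 19, Gamma 4, Alpha 2 (sum 55, leaving 4 seats).
Remainders in descending order: Gamma 0.962, Theta 0.918, Delta 0.857, Epsilon 0.646, Alpha 0.273, Zeta 0.243, Beta 0.101.
The surplus seats go to Gamma, Theta, Delta, Epsilon.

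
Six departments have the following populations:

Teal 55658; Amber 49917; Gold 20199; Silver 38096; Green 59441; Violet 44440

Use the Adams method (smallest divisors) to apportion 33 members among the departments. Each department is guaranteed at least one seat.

Teal 7, Amber 6, Gold 3, Silver 5, Green 7, Violet 5

Standard divisor 267751/33 ≈ 8113.667; standard quotas: Teal 6.860, Amber 6.152, Gold 2.490, Silver 4.695, Green 7.326, Violet 5.477.
Rounding up gives 7, 7, 3, 5, 8, 6 = 36 seats, so the divisor must be adjusted.
With modified divisor 9100: modified quotas Teal 6.116, Amber 5.485, Gold 2.220, Silver 4.186, Green 6.532, Violet 4.884.
Rounding up: Teal 7, Amber 6, Gold 3, Silver 5, Green 7, Violet 5 (total 33).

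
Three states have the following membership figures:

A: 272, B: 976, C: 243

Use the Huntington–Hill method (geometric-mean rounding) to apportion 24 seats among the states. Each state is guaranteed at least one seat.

A=4; B=16; C=4

With divisor 62: modified quotas A 4.387, B 15.742, C 3.919.
Geometric-mean thresholds: A √(4·5)=4.472, B √(15·16)=15.492, C √(3·4)=3.464.
Each quota rounded against its threshold gives A 4, B 16, C 4 (total 24).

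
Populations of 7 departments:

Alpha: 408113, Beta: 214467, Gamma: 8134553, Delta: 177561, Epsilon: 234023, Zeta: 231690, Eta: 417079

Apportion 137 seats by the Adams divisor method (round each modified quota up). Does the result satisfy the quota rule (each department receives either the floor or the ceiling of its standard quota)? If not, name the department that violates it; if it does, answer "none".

Standard quotas: Alpha 5.695, Beta 2.993, Gamma 113.515, Delta 2.478, Epsilon 3.266, Zeta 3.233, Eta 5.820.
Adams allocation: Alpha 6, Beta 3, Gamma 111, Delta 3, Epsilon 4, Zeta 4, Eta 6.
Gamma has quota 113.515 (lower 113, upper 114) but receives 111 — outside the quota interval.

Gamma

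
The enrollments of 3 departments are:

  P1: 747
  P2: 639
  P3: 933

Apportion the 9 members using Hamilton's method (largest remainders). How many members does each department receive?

P1 3; P2 2; P3 4

The standard divisor is 2319/9 ≈ 257.667.
Standard quotas: P1 2.899, P2 2.480, P3 3.621.
Lower quotas: P1 2, P2 2, P3 3 (sum 7, leaving 2 seats).
Remainders in descending order: P1 0.899, P3 0.621, P2 0.480.
The surplus seats go to P1, P3.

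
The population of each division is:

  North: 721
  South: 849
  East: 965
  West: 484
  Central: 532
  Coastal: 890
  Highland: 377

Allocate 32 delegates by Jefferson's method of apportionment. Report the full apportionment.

North=5, South=6, East=7, West=3, Central=3, Coastal=6, Highland=2

Standard divisor 4818/32 ≈ 150.562; standard quotas: North 4.789, South 5.639, East 6.409, West 3.215, Central 3.533, Coastal 5.911, Highland 2.504.
Rounding down gives 4, 5, 6, 3, 3, 5, 2 = 28 seats, so the divisor must be adjusted.
With modified divisor 135: modified quotas North 5.341, South 6.289, East 7.148, West 3.585, Central 3.941, Coastal 6.593, Highland 2.793.
Rounding down: North 5, South 6, East 7, West 3, Central 3, Coastal 6, Highland 2 (total 32).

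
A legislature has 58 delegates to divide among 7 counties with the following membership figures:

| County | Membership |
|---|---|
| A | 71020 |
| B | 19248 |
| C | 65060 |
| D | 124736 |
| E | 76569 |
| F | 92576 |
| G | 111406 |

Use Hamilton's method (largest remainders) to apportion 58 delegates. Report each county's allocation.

A 7; B 2; C 7; D 13; E 8; F 10; G 11

Total 560615; standard divisor 560615/58 ≈ 9665.776.
Standard quotas: A 7.3476, B 1.9914, C 6.7310, D 12.9049, E 7.9217, F 9.5777, G 11.5258.
Lower quotas: A 7, B 1, C 6, D 12, E 7, F 9, G 11 (sum 53, leaving 5 seats).
Remainders in descending order: B 0.9914, E 0.9217, D 0.9049, C 0.7310, F 0.5777, G 0.5258, A 0.3476.
The surplus seats go to B, E, D, C, F.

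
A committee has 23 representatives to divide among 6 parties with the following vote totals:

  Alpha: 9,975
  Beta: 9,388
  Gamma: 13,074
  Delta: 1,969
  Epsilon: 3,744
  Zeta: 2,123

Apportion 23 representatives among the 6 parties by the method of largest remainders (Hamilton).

Total 40273; standard divisor 40273/23 = 1751.
Standard quotas: Alpha 5.6967, Beta 5.3615, Gamma 7.4666, Delta 1.1245, Epsilon 2.1382, Zeta 1.2125.
Lower quotas: Alpha 5, Beta 5, Gamma 7, Delta 1, Epsilon 2, Zeta 1 (sum 21, leaving 2 seats).
Remainders in descending order: Alpha 0.6967, Gamma 0.4666, Beta 0.3615, Zeta 0.2125, Epsilon 0.1382, Delta 0.1245.
The surplus seats go to Alpha, Gamma.

Alpha 6, Beta 5, Gamma 8, Delta 1, Epsilon 2, Zeta 1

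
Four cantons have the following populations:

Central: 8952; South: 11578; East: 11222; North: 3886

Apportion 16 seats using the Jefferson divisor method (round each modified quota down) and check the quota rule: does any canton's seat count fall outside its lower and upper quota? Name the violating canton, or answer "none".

none

Standard quotas: Central 4.019, South 5.198, East 5.038, North 1.745.
Jefferson allocation: Central 4, South 5, East 5, North 2.
Every allocation lies between the lower and upper quota.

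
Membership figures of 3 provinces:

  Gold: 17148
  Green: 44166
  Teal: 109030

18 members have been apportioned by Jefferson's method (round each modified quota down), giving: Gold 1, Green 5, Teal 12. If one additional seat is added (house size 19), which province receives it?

Priority for the next seat is population ÷ (current seats + 1).
Priorities: Gold 8574.000, Green 7361.000, Teal 8386.923.
Highest priority: Gold.

Gold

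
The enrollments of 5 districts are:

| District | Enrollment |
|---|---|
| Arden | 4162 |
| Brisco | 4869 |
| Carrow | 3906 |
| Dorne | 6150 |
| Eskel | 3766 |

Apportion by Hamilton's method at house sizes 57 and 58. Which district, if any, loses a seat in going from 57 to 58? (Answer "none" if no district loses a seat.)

At 57 seats: Arden 10, Brisco 12, Carrow 10, Dorne 15, Eskel 10.
At 58 seats: Arden 11, Brisco 12, Carrow 10, Dorne 16, Eskel 9.
Eskel drops from 10 to 9.

Eskel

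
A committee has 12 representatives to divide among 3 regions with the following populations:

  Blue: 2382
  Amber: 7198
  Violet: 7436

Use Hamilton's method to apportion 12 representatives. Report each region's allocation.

Blue: 2, Amber: 5, Violet: 5

The standard divisor is 17016/12 = 1418.
Standard quotas: Blue 1.6798, Amber 5.0762, Violet 5.2440.
Lower quotas: Blue 1, Amber 5, Violet 5 (sum 11, leaving 1 seat).
Remainders in descending order: Blue 0.6798, Violet 0.2440, Amber 0.0762.
Largest remainder: Blue receives the extra seat.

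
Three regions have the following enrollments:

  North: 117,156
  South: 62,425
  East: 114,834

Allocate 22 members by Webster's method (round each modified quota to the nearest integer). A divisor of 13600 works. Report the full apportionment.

North 9, South 5, East 8

With modified divisor 13600: modified quotas North 8.614, South 4.590, East 8.444.
Rounding to the nearest integer: North 9, South 5, East 8 (total 22).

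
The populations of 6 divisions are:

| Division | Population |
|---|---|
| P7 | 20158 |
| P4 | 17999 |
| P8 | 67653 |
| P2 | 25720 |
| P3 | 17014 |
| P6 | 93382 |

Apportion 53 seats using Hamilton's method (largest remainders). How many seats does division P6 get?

20

The standard divisor is 241926/53 ≈ 4564.642.
Standard quotas: P7 4.4161, P4 3.9431, P8 14.8211, P2 5.6346, P3 3.7273, P6 20.4577.
Lower quotas: P7 4, P4 3, P8 14, P2 5, P3 3, P6 20 (sum 49, leaving 4 seats).
Remainders in descending order: P4 0.9431, P8 0.8211, P3 0.7273, P2 0.6346, P6 0.4577, P7 0.4161.
Largest remainders: P4, P8, P3, P2 receive the extra seats.
P6 receives 20.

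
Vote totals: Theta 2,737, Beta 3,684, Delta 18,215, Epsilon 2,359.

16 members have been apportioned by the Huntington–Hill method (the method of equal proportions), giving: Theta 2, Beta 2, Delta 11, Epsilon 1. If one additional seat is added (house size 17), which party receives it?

Epsilon

Priority for the next seat is population ÷ (√(s·(s+1))).
Priorities: Theta 1117.376, Beta 1503.987, Delta 1585.412, Epsilon 1668.065.
Highest priority: Epsilon.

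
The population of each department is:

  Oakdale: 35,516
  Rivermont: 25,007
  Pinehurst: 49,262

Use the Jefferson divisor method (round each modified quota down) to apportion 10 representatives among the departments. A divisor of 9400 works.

With modified divisor 9400: modified quotas Oakdale 3.778, Rivermont 2.660, Pinehurst 5.241.
Rounding down: Oakdale 3, Rivermont 2, Pinehurst 5 (total 10).

Oakdale 3, Rivermont 2, Pinehurst 5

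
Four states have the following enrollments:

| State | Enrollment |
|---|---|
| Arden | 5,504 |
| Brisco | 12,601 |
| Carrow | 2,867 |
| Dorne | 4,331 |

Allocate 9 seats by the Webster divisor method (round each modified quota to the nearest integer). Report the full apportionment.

Standard divisor 25303/9 ≈ 2811.444; standard quotas: Arden 1.958, Brisco 4.482, Carrow 1.020, Dorne 1.540.
Rounding to the nearest integer gives Arden 2, Brisco 4, Carrow 1, Dorne 2 — total 9, matching the house size, so no adjustment is needed.

Arden=2, Brisco=4, Carrow=1, Dorne=2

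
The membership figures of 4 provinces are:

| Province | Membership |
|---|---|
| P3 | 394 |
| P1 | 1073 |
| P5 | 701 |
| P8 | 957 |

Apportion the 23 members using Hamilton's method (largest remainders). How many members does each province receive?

The standard divisor is 3125/23 ≈ 135.87.
Standard quotas: P3 2.900, P1 7.897, P5 5.159, P8 7.044.
Lower quotas: P3 2, P1 7, P5 5, P8 7 (sum 21, leaving 2 seats).
Remainders in descending order: P3 0.900, P1 0.897, P5 0.159, P8 0.044.
The surplus seats go to P3, P1.

P3: 3, P1: 8, P5: 5, P8: 7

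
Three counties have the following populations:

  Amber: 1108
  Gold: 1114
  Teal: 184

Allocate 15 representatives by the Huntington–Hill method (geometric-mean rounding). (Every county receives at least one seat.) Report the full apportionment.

With divisor 160: modified quotas Amber 6.925, Gold 6.963, Teal 1.150.
Geometric-mean thresholds: Amber √(6·7)=6.481, Gold √(6·7)=6.481, Teal √(1·2)=1.414.
Each quota rounded against its threshold gives Amber 7, Gold 7, Teal 1 (total 15).

Amber 7, Gold 7, Teal 1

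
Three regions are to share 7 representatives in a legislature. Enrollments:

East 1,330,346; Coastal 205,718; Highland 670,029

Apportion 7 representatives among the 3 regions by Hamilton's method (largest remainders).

Standard divisor: 2206093 ÷ 7 ≈ 315156.143.
Standard quotas: East 4.2212, Coastal 0.6527, Highland 2.1260.
Lower quotas: East 4, Coastal 0, Highland 2 (sum 6, leaving 1 seat).
Remainders in descending order: Coastal 0.6527, East 0.2212, Highland 0.1260.
Largest remainder: Coastal receives the extra seat.

East=4, Coastal=1, Highland=2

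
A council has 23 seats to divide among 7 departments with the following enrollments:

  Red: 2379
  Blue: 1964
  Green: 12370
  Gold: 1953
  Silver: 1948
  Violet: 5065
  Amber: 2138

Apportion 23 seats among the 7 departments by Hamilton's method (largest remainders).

Red 2, Blue 2, Green 10, Gold 2, Silver 1, Violet 4, Amber 2

The standard divisor is 27817/23 ≈ 1209.435.
Standard quotas: Red 1.9670, Blue 1.6239, Green 10.2279, Gold 1.6148, Silver 1.6107, Violet 4.1879, Amber 1.7678.
Lower quotas: Red 1, Blue 1, Green 10, Gold 1, Silver 1, Violet 4, Amber 1 (sum 19, leaving 4 seats).
Remainders in descending order: Red 0.9670, Amber 0.7678, Blue 0.6239, Gold 0.6148, Silver 0.6107, Green 0.2279, Violet 0.1879.
The surplus seats go to Red, Amber, Blue, Gold.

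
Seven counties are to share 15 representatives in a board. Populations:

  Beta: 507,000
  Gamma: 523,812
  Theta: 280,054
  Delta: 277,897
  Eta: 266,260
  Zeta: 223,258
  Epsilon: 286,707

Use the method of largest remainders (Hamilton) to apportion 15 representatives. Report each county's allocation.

Beta=3, Gamma=3, Theta=2, Delta=2, Eta=2, Zeta=1, Epsilon=2

The standard divisor is 2364988/15 ≈ 157665.867.
Standard quotas: Beta 3.2157, Gamma 3.3223, Theta 1.7763, Delta 1.7626, Eta 1.6888, Zeta 1.4160, Epsilon 1.8184.
Lower quotas: Beta 3, Gamma 3, Theta 1, Delta 1, Eta 1, Zeta 1, Epsilon 1 (sum 11, leaving 4 seats).
Remainders in descending order: Epsilon 0.8184, Theta 0.7763, Delta 0.7626, Eta 0.6888, Zeta 0.4160, Gamma 0.3223, Beta 0.2157.
The surplus seats go to Epsilon, Theta, Delta, Eta.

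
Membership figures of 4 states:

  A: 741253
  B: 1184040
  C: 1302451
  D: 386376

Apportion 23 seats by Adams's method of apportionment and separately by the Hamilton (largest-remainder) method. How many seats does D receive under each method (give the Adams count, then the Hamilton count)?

3 and 2

Adams: A 5, B 7, C 8, D 3.
Hamilton: A 5, B 8, C 8, D 2.
D gets 3 under Adams and 2 under Hamilton.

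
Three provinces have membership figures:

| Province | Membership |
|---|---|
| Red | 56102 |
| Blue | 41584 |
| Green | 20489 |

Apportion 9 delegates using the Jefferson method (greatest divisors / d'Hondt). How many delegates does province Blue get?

Standard divisor 118175/9 ≈ 13130.556; standard quotas: Red 4.273, Blue 3.167, Green 1.560.
Rounding down gives 4, 3, 1 = 8 seats, so the divisor must be adjusted.
With modified divisor 10800: modified quotas Red 5.195, Blue 3.850, Green 1.897.
Rounding down: Red 5, Blue 3, Green 1 (total 9).
Blue receives 3.

3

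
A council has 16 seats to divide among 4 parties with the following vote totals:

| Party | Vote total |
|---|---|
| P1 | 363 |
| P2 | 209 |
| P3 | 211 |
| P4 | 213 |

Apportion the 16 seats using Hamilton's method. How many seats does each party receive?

The standard divisor is 996/16 ≈ 62.25.
Standard quotas: P1 5.831, P2 3.357, P3 3.390, P4 3.422.
Lower quotas: P1 5, P2 3, P3 3, P4 3 (sum 14, leaving 2 seats).
Remainders in descending order: P1 0.831, P4 0.422, P3 0.390, P2 0.357.
Largest remainders: P1, P4 receive the extra seats.

P1: 6, P2: 3, P3: 3, P4: 4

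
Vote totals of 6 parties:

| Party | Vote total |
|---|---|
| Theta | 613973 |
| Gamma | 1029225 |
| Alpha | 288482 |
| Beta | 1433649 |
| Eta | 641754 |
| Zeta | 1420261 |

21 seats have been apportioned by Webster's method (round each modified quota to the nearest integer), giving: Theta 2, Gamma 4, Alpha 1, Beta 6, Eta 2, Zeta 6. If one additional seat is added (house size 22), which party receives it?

Priority for the next seat is population ÷ (current seats + 0.5).
Priorities: Theta 245589.200, Gamma 228716.667, Alpha 192321.333, Beta 220561.385, Eta 256701.600, Zeta 218501.692.
Highest priority: Eta.

Eta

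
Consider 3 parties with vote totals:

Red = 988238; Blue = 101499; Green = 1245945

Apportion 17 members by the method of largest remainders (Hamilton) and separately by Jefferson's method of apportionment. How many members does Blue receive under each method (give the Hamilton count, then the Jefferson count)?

Hamilton: Red 7, Blue 1, Green 9.
Jefferson: Red 7, Blue 0, Green 10.
Blue gets 1 under Hamilton and 0 under Jefferson.

1 and 0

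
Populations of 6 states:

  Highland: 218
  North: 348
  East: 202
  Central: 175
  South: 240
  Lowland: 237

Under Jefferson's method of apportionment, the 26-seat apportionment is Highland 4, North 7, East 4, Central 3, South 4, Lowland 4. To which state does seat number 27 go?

Priority for the next seat is population ÷ (current seats + 1).
Priorities: Highland 43.600, North 43.500, East 40.400, Central 43.750, South 48.000, Lowland 47.400.
Highest priority: South.

South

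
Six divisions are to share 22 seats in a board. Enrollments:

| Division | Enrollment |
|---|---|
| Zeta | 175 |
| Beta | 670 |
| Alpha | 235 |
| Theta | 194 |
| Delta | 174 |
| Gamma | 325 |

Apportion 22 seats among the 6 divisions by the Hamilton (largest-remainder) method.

Zeta: 2, Beta: 8, Alpha: 3, Theta: 3, Delta: 2, Gamma: 4

The standard divisor is 1773/22 ≈ 80.591.
Standard quotas: Zeta 2.171, Beta 8.314, Alpha 2.916, Theta 2.407, Delta 2.159, Gamma 4.033.
Lower quotas: Zeta 2, Beta 8, Alpha 2, Theta 2, Delta 2, Gamma 4 (sum 20, leaving 2 seats).
Remainders in descending order: Alpha 0.916, Theta 0.407, Beta 0.314, Zeta 0.171, Delta 0.159, Gamma 0.033.
The surplus seats go to Alpha, Theta.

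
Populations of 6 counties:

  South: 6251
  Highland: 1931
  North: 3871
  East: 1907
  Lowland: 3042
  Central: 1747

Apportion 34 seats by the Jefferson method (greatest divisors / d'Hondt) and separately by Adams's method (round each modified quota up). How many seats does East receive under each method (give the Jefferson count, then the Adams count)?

3 and 4

Jefferson: South 12, Highland 3, North 7, East 3, Lowland 6, Central 3.
Adams: South 11, Highland 4, North 7, East 4, Lowland 5, Central 3.
East gets 3 under Jefferson and 4 under Adams.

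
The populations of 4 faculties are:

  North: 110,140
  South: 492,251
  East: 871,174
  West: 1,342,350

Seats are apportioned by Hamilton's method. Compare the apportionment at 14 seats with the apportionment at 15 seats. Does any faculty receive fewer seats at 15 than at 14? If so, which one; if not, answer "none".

North

At 14 seats: North 1, South 2, East 4, West 7.
At 15 seats: North 0, South 3, East 5, West 7.
North drops from 1 to 0.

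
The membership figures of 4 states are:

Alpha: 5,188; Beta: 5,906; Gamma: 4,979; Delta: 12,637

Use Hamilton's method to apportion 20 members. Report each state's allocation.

Total 28710; standard divisor 28710/20 ≈ 1435.5.
Standard quotas: Alpha 3.6141, Beta 4.1142, Gamma 3.4685, Delta 8.8032.
Lower quotas: Alpha 3, Beta 4, Gamma 3, Delta 8 (sum 18, leaving 2 seats).
Remainders in descending order: Delta 0.8032, Alpha 0.6141, Gamma 0.4685, Beta 0.1142.
The surplus seats go to Delta, Alpha.

Alpha=4; Beta=4; Gamma=3; Delta=9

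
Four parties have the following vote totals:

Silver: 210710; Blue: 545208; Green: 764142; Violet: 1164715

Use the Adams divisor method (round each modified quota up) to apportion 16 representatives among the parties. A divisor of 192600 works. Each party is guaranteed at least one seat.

Silver 2; Blue 3; Green 4; Violet 7

With modified divisor 192600: modified quotas Silver 1.094, Blue 2.831, Green 3.968, Violet 6.047.
Rounding up: Silver 2, Blue 3, Green 4, Violet 7 (total 16).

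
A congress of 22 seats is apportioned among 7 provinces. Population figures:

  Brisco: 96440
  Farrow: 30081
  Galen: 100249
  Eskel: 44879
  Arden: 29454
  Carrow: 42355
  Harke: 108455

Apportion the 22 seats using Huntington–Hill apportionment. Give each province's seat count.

With divisor 21049: modified quotas Brisco 4.582, Farrow 1.429, Galen 4.763, Eskel 2.132, Arden 1.399, Carrow 2.012, Harke 5.153.
Geometric-mean thresholds: Brisco √(4·5)=4.472, Farrow √(1·2)=1.414, Galen √(4·5)=4.472, Eskel √(2·3)=2.449, Arden √(1·2)=1.414, Carrow √(2·3)=2.449, Harke √(5·6)=5.477.
Each quota rounded against its threshold gives Brisco 5, Farrow 2, Galen 5, Eskel 2, Arden 1, Carrow 2, Harke 5 (total 22).

Brisco: 5, Farrow: 2, Galen: 5, Eskel: 2, Arden: 1, Carrow: 2, Harke: 5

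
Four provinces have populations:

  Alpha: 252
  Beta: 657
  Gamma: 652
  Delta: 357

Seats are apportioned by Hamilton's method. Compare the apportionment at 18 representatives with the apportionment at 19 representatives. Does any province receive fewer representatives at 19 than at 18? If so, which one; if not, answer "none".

Alpha

At 18 seats: Alpha 3, Beta 6, Gamma 6, Delta 3.
At 19 seats: Alpha 2, Beta 7, Gamma 6, Delta 4.
Alpha drops from 3 to 2.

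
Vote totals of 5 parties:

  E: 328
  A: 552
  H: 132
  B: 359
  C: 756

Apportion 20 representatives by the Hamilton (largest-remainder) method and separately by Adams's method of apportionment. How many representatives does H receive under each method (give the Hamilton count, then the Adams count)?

1 and 2

Hamilton: E 3, A 5, H 1, B 4, C 7.
Adams: E 3, A 5, H 2, B 3, C 7.
H gets 1 under Hamilton and 2 under Adams.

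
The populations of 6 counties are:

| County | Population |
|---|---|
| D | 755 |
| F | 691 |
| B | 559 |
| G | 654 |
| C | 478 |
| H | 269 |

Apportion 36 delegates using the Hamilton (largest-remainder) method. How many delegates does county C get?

The standard divisor is 3406/36 ≈ 94.611.
Standard quotas: D 7.980, F 7.304, B 5.908, G 6.913, C 5.052, H 2.843.
Lower quotas: D 7, F 7, B 5, G 6, C 5, H 2 (sum 32, leaving 4 seats).
Remainders in descending order: D 0.980, G 0.913, B 0.908, H 0.843, F 0.304, C 0.052.
The surplus seats go to D, G, B, H.
C receives 5.

5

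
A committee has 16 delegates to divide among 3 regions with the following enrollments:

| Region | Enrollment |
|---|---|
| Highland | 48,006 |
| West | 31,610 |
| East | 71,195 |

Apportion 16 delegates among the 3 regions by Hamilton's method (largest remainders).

Highland=5, West=3, East=8

Total 150811; standard divisor 150811/16 ≈ 9425.688.
Standard quotas: Highland 5.0931, West 3.3536, East 7.5533.
Lower quotas: Highland 5, West 3, East 7 (sum 15, leaving 1 seat).
Remainders in descending order: East 0.5533, West 0.3536, Highland 0.0931.
The surplus seat goes to East.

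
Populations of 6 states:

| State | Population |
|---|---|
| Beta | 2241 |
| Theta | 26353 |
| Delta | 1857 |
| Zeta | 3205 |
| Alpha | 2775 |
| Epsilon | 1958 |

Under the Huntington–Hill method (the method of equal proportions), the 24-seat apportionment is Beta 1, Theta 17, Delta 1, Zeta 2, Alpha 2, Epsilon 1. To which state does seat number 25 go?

Beta

Priority for the next seat is population ÷ (√(s·(s+1))).
Priorities: Beta 1584.626, Theta 1506.501, Delta 1313.097, Zeta 1308.436, Alpha 1132.889, Epsilon 1384.515.
Highest priority: Beta.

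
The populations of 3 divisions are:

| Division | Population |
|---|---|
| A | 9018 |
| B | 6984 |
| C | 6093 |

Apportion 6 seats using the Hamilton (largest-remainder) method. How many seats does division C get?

2

Total 22095; standard divisor 22095/6 ≈ 3682.5.
Standard quotas: A 2.4489, B 1.8965, C 1.6546.
Lower quotas: A 2, B 1, C 1 (sum 4, leaving 2 seats).
Remainders in descending order: B 0.8965, C 0.6546, A 0.4489.
The surplus seats go to B, C.
C receives 2.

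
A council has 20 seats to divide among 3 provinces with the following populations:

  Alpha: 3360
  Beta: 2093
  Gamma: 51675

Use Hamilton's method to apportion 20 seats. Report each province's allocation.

Standard divisor: 57128 ÷ 20 ≈ 2856.4.
Standard quotas: Alpha 1.1763, Beta 0.7327, Gamma 18.0910.
Lower quotas: Alpha 1, Beta 0, Gamma 18 (sum 19, leaving 1 seat).
Remainders in descending order: Beta 0.7327, Alpha 0.1763, Gamma 0.0910.
Largest remainder: Beta receives the extra seat.

Alpha=1, Beta=1, Gamma=18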